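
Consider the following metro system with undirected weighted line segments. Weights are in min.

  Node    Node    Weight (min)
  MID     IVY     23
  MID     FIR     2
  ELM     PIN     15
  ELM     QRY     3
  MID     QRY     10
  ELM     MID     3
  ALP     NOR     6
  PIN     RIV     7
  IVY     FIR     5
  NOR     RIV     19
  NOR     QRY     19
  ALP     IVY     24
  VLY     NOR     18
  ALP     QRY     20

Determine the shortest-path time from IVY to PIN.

25 min

Enumerating some paths:
IVY → MID → ELM → PIN: 23+3+15 = 41
IVY → FIR → MID → QRY → ELM → PIN: 5+2+10+3+15 = 35
IVY → MID → QRY → ELM → PIN: 23+10+3+15 = 51
IVY → FIR → MID → ELM → PIN: 5+2+3+15 = 25
The minimum is 25 min via IVY → FIR → MID → ELM → PIN.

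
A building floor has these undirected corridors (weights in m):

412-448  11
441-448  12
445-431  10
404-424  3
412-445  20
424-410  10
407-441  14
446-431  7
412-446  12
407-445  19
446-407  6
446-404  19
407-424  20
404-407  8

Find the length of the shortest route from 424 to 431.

24 m

Settle nodes by increasing distance from 424:
424: 0
404: 3  (via 424)
410: 10  (via 424)
407: 11  (via 404)
446: 17  (via 407)
431: 24  (via 446)
Shortest route: 424 → 404 → 407 → 446 → 431 = 24 m.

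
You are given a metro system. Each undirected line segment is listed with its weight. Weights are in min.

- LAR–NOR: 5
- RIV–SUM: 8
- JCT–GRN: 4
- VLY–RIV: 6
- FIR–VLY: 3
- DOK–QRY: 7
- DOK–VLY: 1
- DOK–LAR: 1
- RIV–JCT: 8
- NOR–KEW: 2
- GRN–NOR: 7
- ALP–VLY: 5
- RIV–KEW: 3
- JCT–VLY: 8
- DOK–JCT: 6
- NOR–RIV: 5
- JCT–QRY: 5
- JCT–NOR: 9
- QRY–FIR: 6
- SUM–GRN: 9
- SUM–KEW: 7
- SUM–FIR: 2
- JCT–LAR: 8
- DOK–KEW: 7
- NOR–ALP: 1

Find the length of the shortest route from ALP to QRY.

13 min

Compare a few routes:
ALP - VLY - DOK - QRY: 5+1+7 = 13
ALP - NOR - LAR - DOK - QRY: 1+5+1+7 = 14
The minimum is 13 min via ALP - VLY - DOK - QRY.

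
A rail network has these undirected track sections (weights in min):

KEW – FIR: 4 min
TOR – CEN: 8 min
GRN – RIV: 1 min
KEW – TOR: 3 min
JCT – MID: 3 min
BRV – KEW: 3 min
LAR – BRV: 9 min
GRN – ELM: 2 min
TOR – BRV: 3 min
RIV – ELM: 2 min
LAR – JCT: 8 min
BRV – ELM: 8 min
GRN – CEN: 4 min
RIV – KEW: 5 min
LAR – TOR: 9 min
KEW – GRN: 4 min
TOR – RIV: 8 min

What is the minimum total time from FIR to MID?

Compare a few routes:
FIR–KEW–GRN–RIV–TOR–LAR–JCT–MID: 4+4+1+8+9+8+3 = 37
FIR–KEW–BRV–LAR–JCT–MID: 4+3+9+8+3 = 27
FIR–KEW–TOR–BRV–LAR–JCT–MID: 4+3+3+9+8+3 = 30
FIR–KEW–BRV–TOR–LAR–JCT–MID: 4+3+3+9+8+3 = 30
The minimum is 27 min via FIR–KEW–BRV–LAR–JCT–MID.

27 min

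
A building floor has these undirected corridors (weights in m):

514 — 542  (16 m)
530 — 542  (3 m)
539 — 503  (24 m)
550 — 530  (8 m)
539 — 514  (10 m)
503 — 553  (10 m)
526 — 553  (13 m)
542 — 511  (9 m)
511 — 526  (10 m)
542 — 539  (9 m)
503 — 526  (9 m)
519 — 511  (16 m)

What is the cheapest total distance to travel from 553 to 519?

39 m

Running Dijkstra from 553:
553: 0
503: 10  (via 553)
526: 13  (via 553)
511: 23  (via 526)
542: 32  (via 511)
539: 34  (via 503)
530: 35  (via 542)
519: 39  (via 511)
Shortest route: 553–526–511–519 = 39 m.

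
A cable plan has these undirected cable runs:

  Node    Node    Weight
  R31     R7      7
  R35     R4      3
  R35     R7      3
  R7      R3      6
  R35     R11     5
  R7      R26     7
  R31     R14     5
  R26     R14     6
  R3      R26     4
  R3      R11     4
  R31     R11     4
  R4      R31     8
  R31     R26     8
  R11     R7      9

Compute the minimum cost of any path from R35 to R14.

Running Dijkstra from R35:
R35: 0
R7: 3  (via R35)
R4: 3  (via R35)
R11: 5  (via R35)
R3: 9  (via R7)
R31: 9  (via R11)
R26: 10  (via R7)
R14: 14  (via R31)
Shortest route: R35 → R11 → R31 → R14 = 14.

14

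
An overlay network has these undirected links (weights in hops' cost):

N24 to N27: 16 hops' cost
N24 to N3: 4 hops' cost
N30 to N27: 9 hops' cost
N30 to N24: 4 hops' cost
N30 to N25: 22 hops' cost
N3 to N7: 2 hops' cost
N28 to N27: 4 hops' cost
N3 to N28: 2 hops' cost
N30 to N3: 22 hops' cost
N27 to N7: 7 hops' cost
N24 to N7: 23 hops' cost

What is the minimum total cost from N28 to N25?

Settle nodes by increasing distance from N28:
N28: 0
N3: 2  (via N28)
N27: 4  (via N28)
N7: 4  (via N3)
N24: 6  (via N3)
N30: 10  (via N24)
N25: 32  (via N30)
Shortest route: N28 → N3 → N24 → N30 → N25 = 32 hops' cost.

32 hops' cost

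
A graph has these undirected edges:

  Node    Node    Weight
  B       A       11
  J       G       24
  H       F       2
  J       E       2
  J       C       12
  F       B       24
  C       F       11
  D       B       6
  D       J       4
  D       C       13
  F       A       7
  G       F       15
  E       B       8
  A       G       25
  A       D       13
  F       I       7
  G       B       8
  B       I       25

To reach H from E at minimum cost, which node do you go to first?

Compare a few routes:
E → B → A → F → H: 8+11+7+2 = 28
E → J → D → A → F → H: 2+4+13+7+2 = 28
E → J → C → F → H: 2+12+11+2 = 27
Cheapest is E → J → C → F → H at 27.
So from E the first move is to J.

J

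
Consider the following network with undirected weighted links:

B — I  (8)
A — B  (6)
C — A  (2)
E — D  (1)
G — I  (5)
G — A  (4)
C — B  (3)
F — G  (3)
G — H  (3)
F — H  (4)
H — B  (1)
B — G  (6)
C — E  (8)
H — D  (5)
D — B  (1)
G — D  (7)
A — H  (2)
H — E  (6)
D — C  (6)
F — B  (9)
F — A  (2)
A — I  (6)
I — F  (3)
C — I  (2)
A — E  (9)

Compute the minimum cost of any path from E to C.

5

Compare a few routes:
E → D → B → C: 1+1+3 = 5
E → D → B → H → A → C: 1+1+1+2+2 = 7
The minimum is 5 via E → D → B → C.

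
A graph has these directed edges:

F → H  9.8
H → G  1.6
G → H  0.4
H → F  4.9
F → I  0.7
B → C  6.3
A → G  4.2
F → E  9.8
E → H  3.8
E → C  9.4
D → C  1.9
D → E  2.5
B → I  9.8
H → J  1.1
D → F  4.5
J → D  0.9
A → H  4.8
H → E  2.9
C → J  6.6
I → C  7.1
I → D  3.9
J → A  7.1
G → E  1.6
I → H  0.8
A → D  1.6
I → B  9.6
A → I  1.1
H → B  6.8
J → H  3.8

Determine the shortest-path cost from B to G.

12.2

Running Dijkstra from B:
B: 0
C: 6.3  (via B)
I: 9.8  (via B)
H: 10.6  (via I)
J: 11.7  (via H)
G: 12.2  (via H)
Shortest route: B–I–H–G = 12.2.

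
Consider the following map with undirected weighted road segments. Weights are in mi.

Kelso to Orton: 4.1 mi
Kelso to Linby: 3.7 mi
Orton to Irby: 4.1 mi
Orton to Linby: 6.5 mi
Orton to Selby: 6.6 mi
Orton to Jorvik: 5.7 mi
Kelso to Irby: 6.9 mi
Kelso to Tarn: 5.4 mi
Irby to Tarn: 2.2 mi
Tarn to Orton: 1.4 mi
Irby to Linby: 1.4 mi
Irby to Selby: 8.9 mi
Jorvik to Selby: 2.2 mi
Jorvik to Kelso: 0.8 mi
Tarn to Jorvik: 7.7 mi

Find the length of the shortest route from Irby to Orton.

3.6 mi

Running Dijkstra from Irby:
Irby: 0
Linby: 1.4  (via Irby)
Tarn: 2.2  (via Irby)
Orton: 3.6  (via Tarn)
Shortest route: Irby–Tarn–Orton = 3.6 mi.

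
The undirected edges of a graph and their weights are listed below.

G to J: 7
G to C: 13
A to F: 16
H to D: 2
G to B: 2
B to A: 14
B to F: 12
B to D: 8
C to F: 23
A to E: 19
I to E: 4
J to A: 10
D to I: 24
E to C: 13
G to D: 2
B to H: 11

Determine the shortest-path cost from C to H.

Enumerating some paths:
C - G - B - D - H: 13+2+8+2 = 25
C - G - D - H: 13+2+2 = 17
C - G - D - B - H: 13+2+8+11 = 34
C - G - B - H: 13+2+11 = 26
The minimum is 17 via C - G - D - H.

17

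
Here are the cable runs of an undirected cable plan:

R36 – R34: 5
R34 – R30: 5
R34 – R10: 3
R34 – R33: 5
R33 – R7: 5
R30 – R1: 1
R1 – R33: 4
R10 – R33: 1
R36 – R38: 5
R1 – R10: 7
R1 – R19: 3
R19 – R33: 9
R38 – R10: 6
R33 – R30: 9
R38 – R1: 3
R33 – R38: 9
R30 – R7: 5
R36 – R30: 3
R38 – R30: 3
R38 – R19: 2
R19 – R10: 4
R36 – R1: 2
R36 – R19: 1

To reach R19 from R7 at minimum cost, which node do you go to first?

Enumerating some paths:
R7 - R30 - R38 - R19: 5+3+2 = 10
R7 - R30 - R1 - R19: 5+1+3 = 9
R7 - R33 - R10 - R19: 5+1+4 = 10
Cheapest is R7 - R30 - R1 - R19 at 9.
So from R7 the first move is to R30.

R30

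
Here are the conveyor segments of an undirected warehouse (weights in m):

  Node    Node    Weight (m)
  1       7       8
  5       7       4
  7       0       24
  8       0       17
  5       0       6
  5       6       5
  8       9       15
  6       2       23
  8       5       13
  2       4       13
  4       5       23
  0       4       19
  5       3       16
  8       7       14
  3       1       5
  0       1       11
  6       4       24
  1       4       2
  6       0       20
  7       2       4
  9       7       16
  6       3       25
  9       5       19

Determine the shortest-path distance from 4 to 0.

Settle nodes by increasing distance from 4:
4: 0
1: 2  (via 4)
3: 7  (via 1)
7: 10  (via 1)
0: 13  (via 1)
Shortest route: 4–1–0 = 13 m.

13 m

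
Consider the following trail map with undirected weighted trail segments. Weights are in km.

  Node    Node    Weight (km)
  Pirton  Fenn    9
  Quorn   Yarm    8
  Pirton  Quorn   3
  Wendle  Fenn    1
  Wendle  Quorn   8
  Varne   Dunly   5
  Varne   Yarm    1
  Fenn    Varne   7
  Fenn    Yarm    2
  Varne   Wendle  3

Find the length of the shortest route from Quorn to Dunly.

Running Dijkstra from Quorn:
Quorn: 0
Pirton: 3  (via Quorn)
Yarm: 8  (via Quorn)
Wendle: 8  (via Quorn)
Varne: 9  (via Yarm)
Fenn: 9  (via Wendle)
Dunly: 14  (via Varne)
Shortest route: Quorn → Yarm → Varne → Dunly = 14 km.

14 km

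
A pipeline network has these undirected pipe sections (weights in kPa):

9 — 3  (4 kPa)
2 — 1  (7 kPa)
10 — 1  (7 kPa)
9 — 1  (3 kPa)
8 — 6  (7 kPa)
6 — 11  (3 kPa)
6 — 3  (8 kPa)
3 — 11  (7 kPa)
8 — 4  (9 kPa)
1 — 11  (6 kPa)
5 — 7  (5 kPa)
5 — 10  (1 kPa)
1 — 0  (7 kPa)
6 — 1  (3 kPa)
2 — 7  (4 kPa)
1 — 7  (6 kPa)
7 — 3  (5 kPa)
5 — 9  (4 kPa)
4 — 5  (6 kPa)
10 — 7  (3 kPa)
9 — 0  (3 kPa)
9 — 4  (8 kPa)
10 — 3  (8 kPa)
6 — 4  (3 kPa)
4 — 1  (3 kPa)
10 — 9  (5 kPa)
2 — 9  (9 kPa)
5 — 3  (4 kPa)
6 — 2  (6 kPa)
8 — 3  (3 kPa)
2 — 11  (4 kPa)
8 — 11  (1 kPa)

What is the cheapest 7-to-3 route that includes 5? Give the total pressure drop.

Best 7 to 5: 7 → 10 → 5 costing 4
Best 5 to 3: 5 → 3 costing 4
Total via 5: 4 + 4 = 8 kPa.

8 kPa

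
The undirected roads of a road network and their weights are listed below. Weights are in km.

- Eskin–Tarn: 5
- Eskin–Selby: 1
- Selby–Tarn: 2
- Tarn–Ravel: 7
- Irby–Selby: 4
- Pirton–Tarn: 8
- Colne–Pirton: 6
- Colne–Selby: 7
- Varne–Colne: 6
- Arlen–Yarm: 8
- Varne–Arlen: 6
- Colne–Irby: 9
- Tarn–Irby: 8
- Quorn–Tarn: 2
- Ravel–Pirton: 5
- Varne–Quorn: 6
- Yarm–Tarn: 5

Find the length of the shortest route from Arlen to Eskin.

16 km

Settle nodes by increasing distance from Arlen:
Arlen: 0
Varne: 6  (via Arlen)
Yarm: 8  (via Arlen)
Colne: 12  (via Varne)
Quorn: 12  (via Varne)
Tarn: 13  (via Yarm)
Selby: 15  (via Tarn)
Eskin: 16  (via Selby)
Shortest route: Arlen–Yarm–Tarn–Selby–Eskin = 16 km.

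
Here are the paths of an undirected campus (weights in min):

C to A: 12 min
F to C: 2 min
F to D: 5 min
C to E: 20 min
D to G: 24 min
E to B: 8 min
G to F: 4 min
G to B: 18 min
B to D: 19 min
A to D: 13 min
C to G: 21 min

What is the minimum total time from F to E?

Enumerating some paths:
F–G–C–E: 4+21+20 = 45
F–G–B–E: 4+18+8 = 30
F–D–B–E: 5+19+8 = 32
F–C–E: 2+20 = 22
The minimum is 22 min via F–C–E.

22 min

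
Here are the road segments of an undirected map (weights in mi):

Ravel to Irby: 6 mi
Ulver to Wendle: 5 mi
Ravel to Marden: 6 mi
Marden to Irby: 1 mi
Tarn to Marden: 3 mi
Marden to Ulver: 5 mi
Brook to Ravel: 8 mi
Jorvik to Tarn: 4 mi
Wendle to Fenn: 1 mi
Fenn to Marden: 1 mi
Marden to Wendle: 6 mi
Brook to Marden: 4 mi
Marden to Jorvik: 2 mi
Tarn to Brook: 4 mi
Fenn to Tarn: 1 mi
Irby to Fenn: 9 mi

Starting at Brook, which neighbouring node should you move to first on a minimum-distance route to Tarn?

Tarn

Enumerating some paths:
Brook–Marden–Fenn–Tarn: 4+1+1 = 6
Brook–Tarn: 4 = 4
The minimum is 4 mi via Brook–Tarn.
So from Brook the first move is to Tarn.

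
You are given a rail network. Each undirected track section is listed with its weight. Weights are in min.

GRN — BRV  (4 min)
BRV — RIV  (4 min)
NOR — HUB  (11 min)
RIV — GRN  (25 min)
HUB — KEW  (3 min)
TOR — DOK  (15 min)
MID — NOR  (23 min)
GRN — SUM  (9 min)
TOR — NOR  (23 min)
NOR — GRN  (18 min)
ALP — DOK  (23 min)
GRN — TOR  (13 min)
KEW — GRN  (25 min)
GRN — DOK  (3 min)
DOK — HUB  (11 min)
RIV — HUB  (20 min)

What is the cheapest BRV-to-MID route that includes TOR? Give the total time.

63 min

Best BRV to TOR: BRV → GRN → TOR costing 17
Shortest TOR→MID: TOR → NOR → MID = 46
Total via TOR: 17 + 46 = 63 min.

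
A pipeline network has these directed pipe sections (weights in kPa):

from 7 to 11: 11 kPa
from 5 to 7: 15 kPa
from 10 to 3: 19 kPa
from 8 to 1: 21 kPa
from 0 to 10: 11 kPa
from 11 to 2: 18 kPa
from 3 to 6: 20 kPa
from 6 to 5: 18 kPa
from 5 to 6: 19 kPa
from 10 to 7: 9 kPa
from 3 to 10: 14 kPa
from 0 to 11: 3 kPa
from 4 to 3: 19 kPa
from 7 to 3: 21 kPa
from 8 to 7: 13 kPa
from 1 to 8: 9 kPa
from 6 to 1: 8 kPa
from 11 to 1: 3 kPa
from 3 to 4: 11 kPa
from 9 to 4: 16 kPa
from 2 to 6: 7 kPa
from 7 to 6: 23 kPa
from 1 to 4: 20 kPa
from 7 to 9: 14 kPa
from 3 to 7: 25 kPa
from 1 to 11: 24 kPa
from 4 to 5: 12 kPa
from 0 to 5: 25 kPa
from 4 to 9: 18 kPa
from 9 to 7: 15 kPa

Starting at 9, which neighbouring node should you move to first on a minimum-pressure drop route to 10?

4

Enumerating some paths:
9 - 7 - 3 - 10: 15+21+14 = 50
9 - 4 - 3 - 10: 16+19+14 = 49
Cheapest is 9 - 4 - 3 - 10 at 49 kPa.
So from 9 the first move is to 4.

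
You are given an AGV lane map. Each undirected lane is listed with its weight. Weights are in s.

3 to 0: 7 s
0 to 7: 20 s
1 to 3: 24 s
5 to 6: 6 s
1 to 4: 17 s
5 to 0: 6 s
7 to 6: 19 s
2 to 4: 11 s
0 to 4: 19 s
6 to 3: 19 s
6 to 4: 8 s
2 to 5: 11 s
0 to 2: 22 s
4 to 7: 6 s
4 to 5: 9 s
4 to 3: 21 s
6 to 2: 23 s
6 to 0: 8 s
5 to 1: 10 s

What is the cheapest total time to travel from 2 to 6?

Enumerating some paths:
2 → 6: 23 = 23
2 → 5 → 6: 11+6 = 17
2 → 4 → 6: 11+8 = 19
Cheapest is 2 → 5 → 6 at 17 s.

17 s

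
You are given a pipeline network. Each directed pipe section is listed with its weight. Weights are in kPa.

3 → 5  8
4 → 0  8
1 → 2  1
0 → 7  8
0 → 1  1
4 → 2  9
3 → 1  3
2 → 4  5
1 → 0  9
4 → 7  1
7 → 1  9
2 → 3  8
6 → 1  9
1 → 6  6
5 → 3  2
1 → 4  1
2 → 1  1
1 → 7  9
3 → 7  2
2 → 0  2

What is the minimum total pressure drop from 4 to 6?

15 kPa

Settle nodes by increasing distance from 4:
4: 0
7: 1  (via 4)
0: 8  (via 4)
1: 9  (via 0)
2: 9  (via 4)
6: 15  (via 1)
Shortest route: 4–0–1–6 = 15 kPa.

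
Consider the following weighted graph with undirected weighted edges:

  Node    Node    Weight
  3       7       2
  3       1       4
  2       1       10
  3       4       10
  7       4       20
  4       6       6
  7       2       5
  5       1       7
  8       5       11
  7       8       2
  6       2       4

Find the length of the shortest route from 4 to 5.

Settle nodes by increasing distance from 4:
4: 0
6: 6  (via 4)
2: 10  (via 6)
3: 10  (via 4)
7: 12  (via 3)
1: 14  (via 3)
8: 14  (via 7)
5: 21  (via 1)
Shortest route: 4–3–1–5 = 21.

21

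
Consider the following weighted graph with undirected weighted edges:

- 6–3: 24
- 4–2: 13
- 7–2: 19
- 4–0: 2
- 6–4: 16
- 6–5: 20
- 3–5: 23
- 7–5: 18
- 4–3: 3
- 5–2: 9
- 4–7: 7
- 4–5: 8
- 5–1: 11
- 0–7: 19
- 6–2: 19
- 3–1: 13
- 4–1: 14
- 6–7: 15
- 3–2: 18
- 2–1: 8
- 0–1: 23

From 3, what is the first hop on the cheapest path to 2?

Compare a few routes:
3–2: 18 = 18
3–4–2: 3+13 = 16
3–1–2: 13+8 = 21
3–4–5–2: 3+8+9 = 20
Cheapest is 3–4–2 at 16.
So from 3 the first move is to 4.

4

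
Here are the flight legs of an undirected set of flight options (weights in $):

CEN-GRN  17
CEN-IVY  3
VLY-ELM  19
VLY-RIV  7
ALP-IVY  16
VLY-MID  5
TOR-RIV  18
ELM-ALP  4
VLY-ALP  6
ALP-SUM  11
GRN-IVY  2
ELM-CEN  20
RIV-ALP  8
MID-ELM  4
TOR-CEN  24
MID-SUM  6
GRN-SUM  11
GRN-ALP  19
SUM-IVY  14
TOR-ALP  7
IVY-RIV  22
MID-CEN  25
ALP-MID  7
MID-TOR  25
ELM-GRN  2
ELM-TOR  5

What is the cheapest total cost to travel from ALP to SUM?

Running Dijkstra from ALP:
ALP: 0
ELM: 4  (via ALP)
GRN: 6  (via ELM)
VLY: 6  (via ALP)
TOR: 7  (via ALP)
MID: 7  (via ALP)
RIV: 8  (via ALP)
IVY: 8  (via GRN)
CEN: 11  (via IVY)
SUM: 11  (via ALP)
Shortest route: ALP → SUM = $11.

$11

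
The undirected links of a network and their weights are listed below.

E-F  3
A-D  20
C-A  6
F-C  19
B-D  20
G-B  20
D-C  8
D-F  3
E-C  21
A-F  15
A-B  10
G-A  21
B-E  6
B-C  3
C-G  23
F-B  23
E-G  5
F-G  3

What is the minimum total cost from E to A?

15

Candidate routes:
E → B → A: 6+10 = 16
E → B → C → A: 6+3+6 = 15
Cheapest is E → B → C → A at 15.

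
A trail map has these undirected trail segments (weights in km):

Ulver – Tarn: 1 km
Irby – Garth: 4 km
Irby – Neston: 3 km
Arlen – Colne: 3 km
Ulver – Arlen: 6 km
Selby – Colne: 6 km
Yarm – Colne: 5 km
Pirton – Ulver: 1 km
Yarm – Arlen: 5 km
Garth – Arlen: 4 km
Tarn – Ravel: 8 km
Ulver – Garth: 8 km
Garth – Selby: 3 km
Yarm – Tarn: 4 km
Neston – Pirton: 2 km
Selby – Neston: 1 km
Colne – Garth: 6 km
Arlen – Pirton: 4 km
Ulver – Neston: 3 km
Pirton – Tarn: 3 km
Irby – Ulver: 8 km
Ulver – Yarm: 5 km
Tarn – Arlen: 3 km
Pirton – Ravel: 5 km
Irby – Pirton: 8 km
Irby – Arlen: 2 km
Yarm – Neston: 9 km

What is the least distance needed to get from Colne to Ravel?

Running Dijkstra from Colne:
Colne: 0
Arlen: 3  (via Colne)
Irby: 5  (via Arlen)
Yarm: 5  (via Colne)
Tarn: 6  (via Arlen)
Selby: 6  (via Colne)
Garth: 6  (via Colne)
Neston: 7  (via Selby)
Pirton: 7  (via Arlen)
Ulver: 7  (via Tarn)
Ravel: 12  (via Pirton)
Shortest route: Colne → Arlen → Pirton → Ravel = 12 km.

12 km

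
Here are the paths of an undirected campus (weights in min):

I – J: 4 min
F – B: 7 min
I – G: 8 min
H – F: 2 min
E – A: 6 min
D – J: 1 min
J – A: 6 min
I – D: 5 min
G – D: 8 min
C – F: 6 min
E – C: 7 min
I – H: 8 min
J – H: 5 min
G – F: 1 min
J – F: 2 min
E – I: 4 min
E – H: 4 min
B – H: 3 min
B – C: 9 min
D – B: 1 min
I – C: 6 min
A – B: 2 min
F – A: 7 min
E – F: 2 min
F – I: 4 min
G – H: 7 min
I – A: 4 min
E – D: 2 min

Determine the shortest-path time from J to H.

4 min

Candidate routes:
J - F - H: 2+2 = 4
J - D - B - H: 1+1+3 = 5
J - H: 5 = 5
The minimum is 4 min via J - F - H.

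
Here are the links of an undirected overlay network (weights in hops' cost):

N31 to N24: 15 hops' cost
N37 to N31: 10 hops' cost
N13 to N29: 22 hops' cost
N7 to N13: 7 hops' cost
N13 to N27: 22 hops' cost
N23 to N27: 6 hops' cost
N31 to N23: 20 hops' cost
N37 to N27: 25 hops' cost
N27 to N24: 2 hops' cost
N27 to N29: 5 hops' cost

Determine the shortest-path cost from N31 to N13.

Compare a few routes:
N31 → N23 → N27 → N13: 20+6+22 = 48
N31 → N24 → N27 → N29 → N13: 15+2+5+22 = 44
N31 → N24 → N27 → N13: 15+2+22 = 39
The minimum is 39 hops' cost via N31 → N24 → N27 → N13.

39 hops' cost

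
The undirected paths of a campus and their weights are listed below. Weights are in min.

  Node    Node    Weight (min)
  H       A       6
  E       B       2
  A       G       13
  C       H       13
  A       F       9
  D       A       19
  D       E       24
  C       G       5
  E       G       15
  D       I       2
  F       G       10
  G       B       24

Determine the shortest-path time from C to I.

39 min

Shortest distances from C:
C: 0
G: 5  (via C)
H: 13  (via C)
F: 15  (via G)
A: 18  (via G)
E: 20  (via G)
B: 22  (via E)
D: 37  (via A)
I: 39  (via D)
Shortest route: C–G–A–D–I = 39 min.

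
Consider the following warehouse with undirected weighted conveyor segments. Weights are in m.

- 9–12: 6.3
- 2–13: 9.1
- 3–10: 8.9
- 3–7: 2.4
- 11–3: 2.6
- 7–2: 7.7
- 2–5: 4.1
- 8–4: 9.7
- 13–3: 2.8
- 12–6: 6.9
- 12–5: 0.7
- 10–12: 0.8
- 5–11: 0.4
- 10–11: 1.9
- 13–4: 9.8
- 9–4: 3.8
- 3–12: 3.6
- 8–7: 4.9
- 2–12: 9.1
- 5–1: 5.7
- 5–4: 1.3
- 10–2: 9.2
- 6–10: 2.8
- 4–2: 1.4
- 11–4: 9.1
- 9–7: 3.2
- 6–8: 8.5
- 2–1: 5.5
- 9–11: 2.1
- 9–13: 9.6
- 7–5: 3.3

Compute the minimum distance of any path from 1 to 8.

13.9 m

Candidate routes:
1 - 5 - 11 - 9 - 7 - 8: 5.7+0.4+2.1+3.2+4.9 = 16.3
1 - 5 - 11 - 3 - 7 - 8: 5.7+0.4+2.6+2.4+4.9 = 16
1 - 2 - 4 - 5 - 7 - 8: 5.5+1.4+1.3+3.3+4.9 = 16.4
1 - 5 - 7 - 8: 5.7+3.3+4.9 = 13.9
The minimum is 13.9 m via 1 - 5 - 7 - 8.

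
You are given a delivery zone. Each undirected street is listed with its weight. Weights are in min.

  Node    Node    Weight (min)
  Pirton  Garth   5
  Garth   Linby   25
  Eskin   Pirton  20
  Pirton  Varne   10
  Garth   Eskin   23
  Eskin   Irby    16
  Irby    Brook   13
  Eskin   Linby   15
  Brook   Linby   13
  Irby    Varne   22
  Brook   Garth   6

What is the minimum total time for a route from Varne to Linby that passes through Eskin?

Best Varne to Eskin: Varne–Pirton–Eskin costing 30
Best Eskin to Linby: Eskin–Linby costing 15
Total via Eskin: 30 + 15 = 45 min.

45 min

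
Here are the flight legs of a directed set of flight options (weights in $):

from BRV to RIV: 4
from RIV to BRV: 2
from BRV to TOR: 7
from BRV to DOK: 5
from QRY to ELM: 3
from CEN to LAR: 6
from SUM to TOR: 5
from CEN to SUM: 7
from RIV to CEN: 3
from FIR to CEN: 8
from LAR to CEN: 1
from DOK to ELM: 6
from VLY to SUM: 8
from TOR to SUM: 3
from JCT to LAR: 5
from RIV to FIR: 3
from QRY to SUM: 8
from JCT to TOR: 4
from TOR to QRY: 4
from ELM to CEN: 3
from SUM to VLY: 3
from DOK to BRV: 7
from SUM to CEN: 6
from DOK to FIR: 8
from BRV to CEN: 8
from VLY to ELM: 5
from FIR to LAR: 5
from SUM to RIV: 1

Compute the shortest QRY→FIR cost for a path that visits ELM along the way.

Shortest QRY→ELM: QRY → ELM = 3
Shortest ELM→FIR: ELM → CEN → SUM → RIV → FIR = 14
Total via ELM: 3 + 14 = $17.

$17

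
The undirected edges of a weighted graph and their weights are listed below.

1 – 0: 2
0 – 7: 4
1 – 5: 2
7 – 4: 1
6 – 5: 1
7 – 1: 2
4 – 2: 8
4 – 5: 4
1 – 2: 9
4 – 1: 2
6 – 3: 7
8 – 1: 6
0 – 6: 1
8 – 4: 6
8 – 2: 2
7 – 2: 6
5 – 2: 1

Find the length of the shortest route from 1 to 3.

10

Compare a few routes:
1–7–0–6–3: 2+4+1+7 = 14
1–0–6–3: 2+1+7 = 10
Cheapest is 1–0–6–3 at 10.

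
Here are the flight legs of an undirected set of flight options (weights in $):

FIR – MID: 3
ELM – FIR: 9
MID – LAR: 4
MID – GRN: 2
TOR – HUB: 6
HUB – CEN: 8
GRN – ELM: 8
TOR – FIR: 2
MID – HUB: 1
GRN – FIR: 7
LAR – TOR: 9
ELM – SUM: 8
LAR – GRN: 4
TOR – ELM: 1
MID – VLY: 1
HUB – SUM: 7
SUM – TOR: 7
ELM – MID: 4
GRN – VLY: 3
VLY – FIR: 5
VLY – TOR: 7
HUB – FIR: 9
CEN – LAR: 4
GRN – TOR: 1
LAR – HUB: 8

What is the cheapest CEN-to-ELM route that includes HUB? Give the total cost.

Shortest CEN→HUB: CEN–HUB = 8
Best HUB to ELM: HUB–MID–ELM costing 5
Total via HUB: 8 + 5 = $13.

$13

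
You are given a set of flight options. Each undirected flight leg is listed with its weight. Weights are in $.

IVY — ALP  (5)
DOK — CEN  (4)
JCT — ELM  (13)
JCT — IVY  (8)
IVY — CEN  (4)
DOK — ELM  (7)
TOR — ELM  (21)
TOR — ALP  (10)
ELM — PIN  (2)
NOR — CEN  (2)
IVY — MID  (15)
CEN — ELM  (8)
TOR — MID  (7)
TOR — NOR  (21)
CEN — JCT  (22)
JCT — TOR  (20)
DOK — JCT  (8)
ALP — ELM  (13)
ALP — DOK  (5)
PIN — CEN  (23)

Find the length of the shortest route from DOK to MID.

Settle nodes by increasing distance from DOK:
DOK: 0
CEN: 4  (via DOK)
ALP: 5  (via DOK)
NOR: 6  (via CEN)
ELM: 7  (via DOK)
IVY: 8  (via CEN)
JCT: 8  (via DOK)
PIN: 9  (via ELM)
TOR: 15  (via ALP)
MID: 22  (via TOR)
Shortest route: DOK–ALP–TOR–MID = $22.

$22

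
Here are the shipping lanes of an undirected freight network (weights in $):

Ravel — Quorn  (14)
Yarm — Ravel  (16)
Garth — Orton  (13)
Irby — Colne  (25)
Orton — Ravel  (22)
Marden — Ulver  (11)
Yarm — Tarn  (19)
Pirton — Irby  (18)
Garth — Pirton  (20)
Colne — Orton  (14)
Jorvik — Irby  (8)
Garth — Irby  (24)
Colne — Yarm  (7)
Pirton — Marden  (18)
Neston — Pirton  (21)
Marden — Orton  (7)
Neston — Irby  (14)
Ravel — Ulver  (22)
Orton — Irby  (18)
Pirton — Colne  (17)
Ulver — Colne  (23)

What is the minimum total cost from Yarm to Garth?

Compare a few routes:
Yarm - Colne - Orton - Garth: 7+14+13 = 34
Yarm - Colne - Pirton - Garth: 7+17+20 = 44
Cheapest is Yarm - Colne - Orton - Garth at $34.

$34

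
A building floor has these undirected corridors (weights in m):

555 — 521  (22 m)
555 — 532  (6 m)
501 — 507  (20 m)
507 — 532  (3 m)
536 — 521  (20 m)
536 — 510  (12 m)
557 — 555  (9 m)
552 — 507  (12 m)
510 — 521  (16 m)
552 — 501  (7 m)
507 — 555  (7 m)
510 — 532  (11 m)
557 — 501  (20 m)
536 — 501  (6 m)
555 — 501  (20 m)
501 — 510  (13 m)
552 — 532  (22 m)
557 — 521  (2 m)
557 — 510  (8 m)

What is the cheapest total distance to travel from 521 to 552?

Compare a few routes:
521 - 557 - 501 - 552: 2+20+7 = 29
521 - 557 - 510 - 501 - 552: 2+8+13+7 = 30
The minimum is 29 m via 521 - 557 - 501 - 552.

29 m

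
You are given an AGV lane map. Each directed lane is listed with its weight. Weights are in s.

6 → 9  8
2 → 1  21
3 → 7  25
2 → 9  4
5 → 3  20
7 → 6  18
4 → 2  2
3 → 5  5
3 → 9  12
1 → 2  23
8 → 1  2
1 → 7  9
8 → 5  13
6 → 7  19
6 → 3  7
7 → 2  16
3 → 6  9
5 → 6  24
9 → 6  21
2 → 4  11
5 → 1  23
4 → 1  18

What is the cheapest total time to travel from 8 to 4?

36 s

Settle nodes by increasing distance from 8:
8: 0
1: 2  (via 8)
7: 11  (via 1)
5: 13  (via 8)
2: 25  (via 1)
6: 29  (via 7)
9: 29  (via 2)
3: 33  (via 5)
4: 36  (via 2)
Shortest route: 8 → 1 → 2 → 4 = 36 s.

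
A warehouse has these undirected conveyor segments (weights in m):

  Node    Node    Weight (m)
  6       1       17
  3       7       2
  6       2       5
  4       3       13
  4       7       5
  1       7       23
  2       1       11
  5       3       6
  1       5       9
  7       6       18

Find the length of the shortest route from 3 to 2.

Candidate routes:
3–5–1–2: 6+9+11 = 26
3–7–6–2: 2+18+5 = 25
Cheapest is 3–7–6–2 at 25 m.

25 m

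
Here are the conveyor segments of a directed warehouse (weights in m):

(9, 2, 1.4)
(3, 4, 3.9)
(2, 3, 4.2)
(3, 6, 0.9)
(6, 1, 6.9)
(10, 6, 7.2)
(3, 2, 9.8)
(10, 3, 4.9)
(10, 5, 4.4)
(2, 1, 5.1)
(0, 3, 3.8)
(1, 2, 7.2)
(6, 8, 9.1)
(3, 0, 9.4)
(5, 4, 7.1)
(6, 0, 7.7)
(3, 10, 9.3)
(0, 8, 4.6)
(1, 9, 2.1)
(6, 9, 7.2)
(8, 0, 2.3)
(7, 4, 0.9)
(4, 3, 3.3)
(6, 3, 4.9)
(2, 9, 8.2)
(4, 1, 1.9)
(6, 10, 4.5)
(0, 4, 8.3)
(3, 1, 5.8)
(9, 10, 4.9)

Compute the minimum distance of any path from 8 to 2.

Enumerating some paths:
8 → 0 → 3 → 6 → 9 → 2: 2.3+3.8+0.9+7.2+1.4 = 15.6
8 → 0 → 3 → 1 → 9 → 2: 2.3+3.8+5.8+2.1+1.4 = 15.4
The minimum is 15.4 m via 8 → 0 → 3 → 1 → 9 → 2.

15.4 m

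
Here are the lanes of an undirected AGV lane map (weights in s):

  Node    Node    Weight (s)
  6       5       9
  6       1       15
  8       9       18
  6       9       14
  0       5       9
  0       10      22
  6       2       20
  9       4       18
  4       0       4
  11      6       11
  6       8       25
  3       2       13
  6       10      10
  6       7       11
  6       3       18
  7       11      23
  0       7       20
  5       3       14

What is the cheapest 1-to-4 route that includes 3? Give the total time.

60 s

Shortest 1→3: 1 → 6 → 3 = 33
Best 3 to 4: 3 → 5 → 0 → 4 costing 27
Total via 3: 33 + 27 = 60 s.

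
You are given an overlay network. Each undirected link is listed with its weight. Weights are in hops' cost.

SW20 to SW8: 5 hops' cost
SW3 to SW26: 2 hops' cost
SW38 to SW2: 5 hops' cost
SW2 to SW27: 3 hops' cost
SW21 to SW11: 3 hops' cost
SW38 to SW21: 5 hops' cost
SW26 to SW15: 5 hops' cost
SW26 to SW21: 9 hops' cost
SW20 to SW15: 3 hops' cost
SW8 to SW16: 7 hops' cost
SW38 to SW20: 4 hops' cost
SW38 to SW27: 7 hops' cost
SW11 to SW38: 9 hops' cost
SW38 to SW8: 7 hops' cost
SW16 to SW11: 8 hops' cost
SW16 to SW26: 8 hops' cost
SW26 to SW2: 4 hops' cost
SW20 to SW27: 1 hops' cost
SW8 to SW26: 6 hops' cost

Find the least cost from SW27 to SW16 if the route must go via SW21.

Best SW27 to SW21: SW27–SW20–SW38–SW21 costing 10
Shortest SW21→SW16: SW21–SW11–SW16 = 11
Total via SW21: 10 + 11 = 21 hops' cost.

21 hops' cost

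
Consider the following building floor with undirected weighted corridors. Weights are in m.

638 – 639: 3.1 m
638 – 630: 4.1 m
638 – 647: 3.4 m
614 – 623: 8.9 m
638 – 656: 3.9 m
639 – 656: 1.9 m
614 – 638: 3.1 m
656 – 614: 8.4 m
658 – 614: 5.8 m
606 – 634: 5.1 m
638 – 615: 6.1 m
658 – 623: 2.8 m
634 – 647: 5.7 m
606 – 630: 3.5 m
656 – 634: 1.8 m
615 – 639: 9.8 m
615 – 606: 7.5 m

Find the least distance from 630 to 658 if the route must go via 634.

Best 630 to 634: 630–606–634 costing 8.6
Shortest 634→658: 634–656–638–614–658 = 14.6
Total via 634: 8.6 + 14.6 = 23.2 m.

23.2 m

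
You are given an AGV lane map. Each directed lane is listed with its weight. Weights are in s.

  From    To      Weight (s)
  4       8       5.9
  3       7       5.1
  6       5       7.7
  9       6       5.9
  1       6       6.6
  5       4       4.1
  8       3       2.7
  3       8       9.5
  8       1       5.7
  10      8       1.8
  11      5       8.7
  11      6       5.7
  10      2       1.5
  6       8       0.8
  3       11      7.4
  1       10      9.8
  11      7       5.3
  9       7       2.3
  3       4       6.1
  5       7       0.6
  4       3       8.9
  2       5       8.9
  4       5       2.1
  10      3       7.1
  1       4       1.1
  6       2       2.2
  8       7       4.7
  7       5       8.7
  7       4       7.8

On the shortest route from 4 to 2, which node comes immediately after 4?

8

Candidate routes:
4 - 8 - 1 - 6 - 2: 5.9+5.7+6.6+2.2 = 20.4
4 - 8 - 1 - 10 - 2: 5.9+5.7+9.8+1.5 = 22.9
Cheapest is 4 - 8 - 1 - 6 - 2 at 20.4 s.
So from 4 the first move is to 8.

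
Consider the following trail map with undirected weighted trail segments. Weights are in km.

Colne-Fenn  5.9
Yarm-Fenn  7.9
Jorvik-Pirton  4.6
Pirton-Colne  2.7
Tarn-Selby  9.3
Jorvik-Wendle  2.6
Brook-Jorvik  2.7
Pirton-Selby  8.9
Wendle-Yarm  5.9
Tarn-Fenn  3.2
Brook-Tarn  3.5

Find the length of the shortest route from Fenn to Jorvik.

Candidate routes:
Fenn - Colne - Pirton - Jorvik: 5.9+2.7+4.6 = 13.2
Fenn - Yarm - Wendle - Jorvik: 7.9+5.9+2.6 = 16.4
Fenn - Tarn - Brook - Jorvik: 3.2+3.5+2.7 = 9.4
Cheapest is Fenn - Tarn - Brook - Jorvik at 9.4 km.

9.4 km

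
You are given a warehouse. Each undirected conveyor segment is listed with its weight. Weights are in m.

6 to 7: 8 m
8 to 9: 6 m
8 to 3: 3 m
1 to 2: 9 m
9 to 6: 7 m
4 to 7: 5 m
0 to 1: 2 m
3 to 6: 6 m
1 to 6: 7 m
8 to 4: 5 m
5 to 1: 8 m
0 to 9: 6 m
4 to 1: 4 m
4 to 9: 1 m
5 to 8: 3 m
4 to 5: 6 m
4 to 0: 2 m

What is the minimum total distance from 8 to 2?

Settle nodes by increasing distance from 8:
8: 0
3: 3  (via 8)
5: 3  (via 8)
4: 5  (via 8)
9: 6  (via 8)
0: 7  (via 4)
1: 9  (via 4)
6: 9  (via 3)
7: 10  (via 4)
2: 18  (via 1)
Shortest route: 8–4–1–2 = 18 m.

18 m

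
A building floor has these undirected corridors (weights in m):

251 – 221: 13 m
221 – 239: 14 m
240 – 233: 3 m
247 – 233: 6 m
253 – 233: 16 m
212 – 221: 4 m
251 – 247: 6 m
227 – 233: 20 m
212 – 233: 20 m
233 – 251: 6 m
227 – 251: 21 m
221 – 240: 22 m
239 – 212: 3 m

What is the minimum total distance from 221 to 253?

35 m

Candidate routes:
221–251–233–253: 13+6+16 = 35
221–251–247–233–253: 13+6+6+16 = 41
221–212–233–253: 4+20+16 = 40
221–240–233–253: 22+3+16 = 41
The minimum is 35 m via 221–251–233–253.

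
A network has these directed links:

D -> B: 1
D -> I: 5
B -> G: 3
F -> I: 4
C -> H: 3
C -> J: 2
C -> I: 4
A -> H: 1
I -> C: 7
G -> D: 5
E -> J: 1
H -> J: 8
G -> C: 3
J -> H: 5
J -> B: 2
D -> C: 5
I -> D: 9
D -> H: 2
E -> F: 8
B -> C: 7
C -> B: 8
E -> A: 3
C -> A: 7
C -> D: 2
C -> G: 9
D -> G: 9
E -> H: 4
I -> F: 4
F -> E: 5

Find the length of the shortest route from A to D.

Candidate routes:
A - H - J - B - C - D: 1+8+2+7+2 = 20
A - H - J - B - G - C - I - D: 1+8+2+3+3+4+9 = 30
A - H - J - B - G - D: 1+8+2+3+5 = 19
Cheapest is A - H - J - B - G - D at 19.

19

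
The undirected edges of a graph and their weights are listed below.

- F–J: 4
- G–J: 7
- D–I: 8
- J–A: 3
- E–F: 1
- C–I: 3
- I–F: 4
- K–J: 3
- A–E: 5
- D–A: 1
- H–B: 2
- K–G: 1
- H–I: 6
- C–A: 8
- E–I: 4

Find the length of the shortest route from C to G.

15

Enumerating some paths:
C - I - F - J - K - G: 3+4+4+3+1 = 15
C - I - E - F - J - K - G: 3+4+1+4+3+1 = 16
C - A - J - G: 8+3+7 = 18
Cheapest is C - I - F - J - K - G at 15.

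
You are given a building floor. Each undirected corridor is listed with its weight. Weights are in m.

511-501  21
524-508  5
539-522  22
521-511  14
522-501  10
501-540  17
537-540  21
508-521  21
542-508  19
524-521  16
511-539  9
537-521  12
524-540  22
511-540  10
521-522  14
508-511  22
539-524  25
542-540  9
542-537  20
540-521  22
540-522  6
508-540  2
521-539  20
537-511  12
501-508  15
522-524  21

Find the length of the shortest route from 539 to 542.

28 m

Candidate routes:
539–511–540–542: 9+10+9 = 28
539–511–540–508–542: 9+10+2+19 = 40
539–522–540–542: 22+6+9 = 37
The minimum is 28 m via 539–511–540–542.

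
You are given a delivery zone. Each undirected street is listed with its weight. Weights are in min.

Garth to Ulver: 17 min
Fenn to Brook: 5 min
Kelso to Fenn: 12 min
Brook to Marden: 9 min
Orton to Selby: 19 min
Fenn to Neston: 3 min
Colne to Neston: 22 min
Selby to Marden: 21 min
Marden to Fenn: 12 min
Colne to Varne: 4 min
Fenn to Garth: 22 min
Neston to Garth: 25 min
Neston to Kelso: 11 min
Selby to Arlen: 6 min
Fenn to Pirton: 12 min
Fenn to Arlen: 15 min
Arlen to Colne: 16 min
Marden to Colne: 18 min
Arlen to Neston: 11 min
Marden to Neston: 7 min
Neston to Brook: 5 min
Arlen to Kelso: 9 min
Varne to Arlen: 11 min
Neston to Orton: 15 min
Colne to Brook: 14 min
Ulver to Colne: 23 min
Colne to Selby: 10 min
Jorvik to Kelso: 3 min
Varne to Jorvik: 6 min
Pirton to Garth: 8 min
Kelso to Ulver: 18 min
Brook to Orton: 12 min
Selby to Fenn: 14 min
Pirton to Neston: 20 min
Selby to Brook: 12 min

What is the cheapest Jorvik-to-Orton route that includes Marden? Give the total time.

Best Jorvik to Marden: Jorvik → Kelso → Neston → Marden costing 21
Best Marden to Orton: Marden → Brook → Orton costing 21
Total via Marden: 21 + 21 = 42 min.

42 min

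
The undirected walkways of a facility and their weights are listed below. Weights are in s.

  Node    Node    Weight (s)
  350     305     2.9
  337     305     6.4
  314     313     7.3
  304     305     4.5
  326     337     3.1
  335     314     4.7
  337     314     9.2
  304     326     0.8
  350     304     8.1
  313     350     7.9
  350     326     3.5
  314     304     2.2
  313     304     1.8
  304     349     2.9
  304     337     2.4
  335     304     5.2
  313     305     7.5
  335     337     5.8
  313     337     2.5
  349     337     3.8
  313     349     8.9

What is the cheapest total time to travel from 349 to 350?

Candidate routes:
349–304–326–350: 2.9+0.8+3.5 = 7.2
349–304–305–350: 2.9+4.5+2.9 = 10.3
Cheapest is 349–304–326–350 at 7.2 s.

7.2 s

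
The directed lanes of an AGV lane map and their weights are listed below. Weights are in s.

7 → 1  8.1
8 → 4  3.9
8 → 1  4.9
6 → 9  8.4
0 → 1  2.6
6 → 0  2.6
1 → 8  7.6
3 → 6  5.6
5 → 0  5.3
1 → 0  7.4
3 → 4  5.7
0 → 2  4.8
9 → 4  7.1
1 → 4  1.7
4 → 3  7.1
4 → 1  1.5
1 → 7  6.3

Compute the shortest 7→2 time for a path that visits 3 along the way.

29.9 s

Shortest 7→3: 7–1–4–3 = 16.9
Best 3 to 2: 3–6–0–2 costing 13
Total via 3: 16.9 + 13 = 29.9 s.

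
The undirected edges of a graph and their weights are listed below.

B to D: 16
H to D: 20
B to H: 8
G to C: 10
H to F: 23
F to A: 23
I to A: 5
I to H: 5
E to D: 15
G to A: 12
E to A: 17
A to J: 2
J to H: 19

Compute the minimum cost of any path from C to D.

Running Dijkstra from C:
C: 0
G: 10  (via C)
A: 22  (via G)
J: 24  (via A)
I: 27  (via A)
H: 32  (via I)
E: 39  (via A)
B: 40  (via H)
F: 45  (via A)
D: 52  (via H)
Shortest route: C–G–A–I–H–D = 52.

52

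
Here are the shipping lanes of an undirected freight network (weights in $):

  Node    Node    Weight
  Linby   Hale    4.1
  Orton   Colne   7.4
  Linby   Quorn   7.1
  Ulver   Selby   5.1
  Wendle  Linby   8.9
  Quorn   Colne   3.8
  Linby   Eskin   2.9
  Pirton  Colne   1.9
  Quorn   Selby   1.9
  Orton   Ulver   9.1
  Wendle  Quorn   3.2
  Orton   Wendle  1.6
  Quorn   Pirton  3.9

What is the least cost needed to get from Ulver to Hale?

$18.2

Shortest distances from Ulver:
Ulver: 0
Selby: 5.1  (via Ulver)
Quorn: 7  (via Selby)
Orton: 9.1  (via Ulver)
Wendle: 10.2  (via Quorn)
Colne: 10.8  (via Quorn)
Pirton: 10.9  (via Quorn)
Linby: 14.1  (via Quorn)
Eskin: 17  (via Linby)
Hale: 18.2  (via Linby)
Shortest route: Ulver–Selby–Quorn–Linby–Hale = $18.2.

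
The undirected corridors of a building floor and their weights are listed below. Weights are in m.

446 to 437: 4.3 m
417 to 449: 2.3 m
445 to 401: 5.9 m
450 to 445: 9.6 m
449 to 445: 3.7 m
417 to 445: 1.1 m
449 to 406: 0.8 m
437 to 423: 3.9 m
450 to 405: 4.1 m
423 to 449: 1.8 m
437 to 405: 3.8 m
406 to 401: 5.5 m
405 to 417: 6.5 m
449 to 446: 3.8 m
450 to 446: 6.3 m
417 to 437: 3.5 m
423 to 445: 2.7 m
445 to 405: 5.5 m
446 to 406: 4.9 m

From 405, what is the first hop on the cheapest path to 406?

417

Candidate routes:
405 - 417 - 449 - 406: 6.5+2.3+0.8 = 9.6
405 - 445 - 417 - 449 - 406: 5.5+1.1+2.3+0.8 = 9.7
405 - 445 - 449 - 406: 5.5+3.7+0.8 = 10
405 - 437 - 423 - 449 - 406: 3.8+3.9+1.8+0.8 = 10.3
Cheapest is 405 - 417 - 449 - 406 at 9.6 m.
So from 405 the first move is to 417.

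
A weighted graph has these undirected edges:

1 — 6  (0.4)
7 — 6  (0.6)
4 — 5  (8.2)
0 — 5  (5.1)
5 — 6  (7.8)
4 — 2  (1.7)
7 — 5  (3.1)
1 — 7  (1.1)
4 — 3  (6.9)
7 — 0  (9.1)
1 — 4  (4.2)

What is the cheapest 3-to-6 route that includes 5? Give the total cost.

Shortest 3→5: 3–4–5 = 15.1
Best 5 to 6: 5–7–6 costing 3.7
Total via 5: 15.1 + 3.7 = 18.8.

18.8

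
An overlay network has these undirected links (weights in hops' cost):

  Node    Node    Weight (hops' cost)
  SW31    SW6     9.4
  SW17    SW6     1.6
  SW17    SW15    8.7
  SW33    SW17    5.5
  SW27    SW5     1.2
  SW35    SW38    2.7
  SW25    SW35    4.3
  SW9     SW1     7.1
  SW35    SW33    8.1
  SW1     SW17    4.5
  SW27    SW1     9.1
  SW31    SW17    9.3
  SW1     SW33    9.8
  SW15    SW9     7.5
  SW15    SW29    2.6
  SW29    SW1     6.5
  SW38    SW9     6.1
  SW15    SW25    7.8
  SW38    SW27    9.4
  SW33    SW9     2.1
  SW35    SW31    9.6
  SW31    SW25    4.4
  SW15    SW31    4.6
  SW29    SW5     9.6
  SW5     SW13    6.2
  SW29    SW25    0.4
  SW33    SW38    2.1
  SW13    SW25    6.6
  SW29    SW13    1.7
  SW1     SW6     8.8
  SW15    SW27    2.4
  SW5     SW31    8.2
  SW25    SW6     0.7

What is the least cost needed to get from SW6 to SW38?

Shortest distances from SW6:
SW6: 0
SW25: 0.7  (via SW6)
SW29: 1.1  (via SW25)
SW17: 1.6  (via SW6)
SW13: 2.8  (via SW29)
SW15: 3.7  (via SW29)
SW35: 5  (via SW25)
SW31: 5.1  (via SW25)
SW27: 6.1  (via SW15)
SW1: 6.1  (via SW17)
SW33: 7.1  (via SW17)
SW5: 7.3  (via SW27)
SW38: 7.7  (via SW35)
Shortest route: SW6–SW25–SW35–SW38 = 7.7 hops' cost.

7.7 hops' cost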